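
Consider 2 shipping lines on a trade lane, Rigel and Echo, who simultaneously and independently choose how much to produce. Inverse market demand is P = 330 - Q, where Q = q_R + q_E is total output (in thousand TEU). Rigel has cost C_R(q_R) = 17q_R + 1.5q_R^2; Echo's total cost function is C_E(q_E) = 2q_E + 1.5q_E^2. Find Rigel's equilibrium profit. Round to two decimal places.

6641.36

Rigel's profit: π_R = (330 - Q)q_R - (17q_R + (3/2)q_R²). Setting ∂π_R/∂q_R = 0: 313 - 5q_R - (q_E) = 0.
Echo's first-order condition: 328 - 5q_E - (q_R) = 0.
So q_R = (313 - q_E)/5 and q_E = (328 - q_R)/5.
Substituting one into the other gives q_R = 1237/24 and q_E = 1327/24.
Price P = 330 - 641/6 = 1339/6.
Rigel's profit: (1339/6)·(1237/24) - 17·(1237/24) - (3/2)(1237/24)² = 6641.3585.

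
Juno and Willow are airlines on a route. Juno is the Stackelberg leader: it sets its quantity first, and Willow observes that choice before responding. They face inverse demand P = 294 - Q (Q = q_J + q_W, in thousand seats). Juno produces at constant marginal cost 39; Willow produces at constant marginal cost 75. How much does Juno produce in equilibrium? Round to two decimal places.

Solve by backward induction. Given q_J, the follower Willow maximises π_W = (294 - q_J - q_W)q_W - 75q_W.
∂π_W/∂q_W = 219 - q_J - 2q_W = 0 gives the reaction function q_W = (219 - q_J)/2.
The leader anticipates this reaction. Substituting into P = 294 - Q gives P = 369/2 - (1/2)q_J, so π_J = (369/2 - (1/2)q_J)q_J - 39q_J.
Maximising: ∂π_J/∂q_J = 291/2 - q_J = 0, giving q_J = 291/2.
Then q_W = (219 - 291/2)/2 = 147/4.

145.50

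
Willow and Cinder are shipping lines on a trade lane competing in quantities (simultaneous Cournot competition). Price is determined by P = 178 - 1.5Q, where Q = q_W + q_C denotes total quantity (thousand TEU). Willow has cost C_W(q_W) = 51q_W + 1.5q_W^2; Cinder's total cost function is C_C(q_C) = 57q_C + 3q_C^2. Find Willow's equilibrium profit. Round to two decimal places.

Willow's profit: π_W = (178 - 1.5Q)q_W - (51q_W + (3/2)q_W²). Setting ∂π_W/∂q_W = 0: 127 - 6q_W - (3/2)(q_C) = 0.
Cinder's profit: π_C = (178 - 1.5Q)q_C - (57q_C + 3q_C²). Setting ∂π_C/∂q_C = 0: 121 - 9q_C - (3/2)(q_W) = 0.
So q_W = (127 - (3/2)q_C)/6 and q_C = (121 - (3/2)q_W)/9.
Solving the pair: q_W = 1282/69, q_C = 238/23.
Price P = 178 - (3/2)·(1996/69) = 134.6087.
Willow's profit: 134.6087·(1282/69) - 51·(1282/69) - (3/2)(1282/69)² = 1035.6169.

1035.62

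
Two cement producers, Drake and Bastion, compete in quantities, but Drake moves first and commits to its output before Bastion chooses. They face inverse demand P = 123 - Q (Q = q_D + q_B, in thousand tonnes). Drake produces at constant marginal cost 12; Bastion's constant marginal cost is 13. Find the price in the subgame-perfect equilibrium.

Solve by backward induction. Given q_D, the follower Bastion maximises π_B = (123 - q_D - q_B)q_B - 13q_B.
Follower FOC: 110 - q_D - 2q_B = 0, so q_B(q_D) = (110 - q_D)/2.
Drake substitutes q_B(q_D) into its own profit: π_D = q_D(123 - q_D - (110 - q_D)/2) - 12q_D = (68 - (1/2)q_D)q_D - 12q_D.
Maximising: ∂π_D/∂q_D = 56 - q_D = 0, giving q_D = 56.
Then q_B = (110 - 56)/2 = 27.
Total output Q = 83, so price P = 123 - 83 = 40.

40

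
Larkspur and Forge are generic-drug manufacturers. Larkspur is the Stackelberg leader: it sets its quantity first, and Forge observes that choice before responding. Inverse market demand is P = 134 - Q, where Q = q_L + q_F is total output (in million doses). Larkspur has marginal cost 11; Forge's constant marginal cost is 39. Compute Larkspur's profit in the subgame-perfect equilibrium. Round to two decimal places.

Solve by backward induction. Given q_L, the follower Forge maximises π_F = (134 - q_L - q_F)q_F - 39q_F.
Follower FOC: 95 - q_L - 2q_F = 0, so q_F(q_L) = (95 - q_L)/2.
Larkspur substitutes q_F(q_L) into its own profit: π_L = q_L(134 - q_L - (95 - q_L)/2) - 11q_L = (173/2 - (1/2)q_L)q_L - 11q_L.
The leader's first-order condition 151/2 - q_L = 0 yields q_L = 151/2.
Then q_F = (95 - 151/2)/2 = 39/4.
Price P = 134 - 341/4 = 195/4.
Larkspur's profit: (195/4 - 11)·(151/2) = 2850.1250.

2850.13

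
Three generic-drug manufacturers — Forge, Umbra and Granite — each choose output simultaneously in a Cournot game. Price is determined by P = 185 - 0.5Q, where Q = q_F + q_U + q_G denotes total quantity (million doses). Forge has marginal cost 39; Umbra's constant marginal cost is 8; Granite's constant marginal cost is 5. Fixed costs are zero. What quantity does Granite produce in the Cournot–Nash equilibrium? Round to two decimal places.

108.50

Forge's profit: π_F = (185 - 0.5Q)q_F - (39q_F). Setting ∂π_F/∂q_F = 0: 146 - q_F - (1/2)(q_U + q_G) = 0.
Umbra's first-order condition: 177 - q_U - (1/2)(q_F + q_G) = 0.
Granite's profit: π_G = (185 - 0.5Q)q_G - (5q_G). Setting ∂π_G/∂q_G = 0: 180 - q_G - (1/2)(q_F + q_U) = 0.
Adding the 3 first-order conditions: 503 − 2Q = 0, so Q = 503/2.
Back-substituting: q_F = (146 − 503/4)/(1/2) = 81/2, q_U = (177 − 503/4)/(1/2) = 205/2, q_G = (180 − 503/4)/(1/2) = 217/2.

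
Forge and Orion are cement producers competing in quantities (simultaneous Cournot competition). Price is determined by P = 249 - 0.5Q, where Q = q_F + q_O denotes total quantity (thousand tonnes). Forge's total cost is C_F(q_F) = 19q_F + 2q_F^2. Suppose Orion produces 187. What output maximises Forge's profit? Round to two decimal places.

27.30

With the rival's output fixed at 187, Forge's profit is π_F = (249 - (1/2)·187 - (1/2)q_F)q_F - (19q_F + 2q_F²) = (311/2 - (1/2)q_F)q_F - (19q_F + 2q_F²).
∂π_F/∂q_F = 273/2 - 5q_F = 0, so q_F = 273/10.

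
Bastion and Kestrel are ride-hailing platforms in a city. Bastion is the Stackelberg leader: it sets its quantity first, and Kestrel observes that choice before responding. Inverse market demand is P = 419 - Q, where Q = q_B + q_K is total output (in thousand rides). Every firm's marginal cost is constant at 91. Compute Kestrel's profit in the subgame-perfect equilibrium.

The follower Kestrel best-responds to any q_B: π_K = (419 - Q)q_K - 91q_K.
∂π_K/∂q_K = 328 - q_B - 2q_K = 0 gives the reaction function q_K = (328 - q_B)/2.
The leader anticipates this reaction. Substituting into P = 419 - Q gives P = 255 - (1/2)q_B, so π_B = (255 - (1/2)q_B)q_B - 91q_B.
Maximising: ∂π_B/∂q_B = 164 - q_B = 0, giving q_B = 164.
Then q_K = (328 - 164)/2 = 82.
Price P = 419 - 246 = 173.
Kestrel's profit: (173 - 91)·82 = 6724.

6724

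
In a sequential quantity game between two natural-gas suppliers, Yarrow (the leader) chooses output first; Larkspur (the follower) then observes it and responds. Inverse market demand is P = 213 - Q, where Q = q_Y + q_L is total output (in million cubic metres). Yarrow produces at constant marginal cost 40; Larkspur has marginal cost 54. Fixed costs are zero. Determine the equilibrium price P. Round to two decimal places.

86.75

Solve by backward induction. Given q_Y, the follower Larkspur maximises π_L = (213 - q_Y - q_L)q_L - 54q_L.
∂π_L/∂q_L = 159 - q_Y - 2q_L = 0 gives the reaction function q_L = (159 - q_Y)/2.
The leader anticipates this reaction. Substituting into P = 213 - Q gives P = 267/2 - (1/2)q_Y, so π_Y = (267/2 - (1/2)q_Y)q_Y - 40q_Y.
Leader FOC: 187/2 - q_Y = 0, so q_Y = 187/2.
Then q_L = (159 - 187/2)/2 = 131/4.
Total output Q = 505/4, so price P = 213 - 505/4 = 347/4.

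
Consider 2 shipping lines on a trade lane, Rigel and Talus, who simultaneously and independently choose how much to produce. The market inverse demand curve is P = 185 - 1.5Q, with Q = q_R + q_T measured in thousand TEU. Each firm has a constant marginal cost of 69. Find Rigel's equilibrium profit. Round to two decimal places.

996.74

Each firm earns π_i = (185 - 1.5Q)q_i - 69q_i.
First-order condition (treating rivals' output as given): 116 - 3q_i - (3/2)q_j = 0.
With identical firms every q_j equals q_i, so q_j = q_i and 116 = (9/2)q_i, giving q_i = 232/9.
Price P = 185 - (3/2)·(464/9) = 323/3.
Rigel's profit: (323/3 - 69)·(232/9) = 996.7407.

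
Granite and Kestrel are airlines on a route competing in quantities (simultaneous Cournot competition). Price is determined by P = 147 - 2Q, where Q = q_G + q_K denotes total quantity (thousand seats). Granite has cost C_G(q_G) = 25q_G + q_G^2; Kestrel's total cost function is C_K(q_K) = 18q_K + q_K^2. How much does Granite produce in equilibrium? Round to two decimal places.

Granite's profit: π_G = (147 - 2Q)q_G - (25q_G + q_G²). Setting ∂π_G/∂q_G = 0: 122 - 6q_G - 2(q_K) = 0.
Kestrel's profit: π_K = (147 - 2Q)q_K - (18q_K + q_K²). Setting ∂π_K/∂q_K = 0: 129 - 6q_K - 2(q_G) = 0.
Rearranging gives the reaction functions q_G = (122 - 2q_K)/6 and q_K = (129 - 2q_G)/6.
Solving the pair: q_G = 237/16, q_K = 265/16.

14.81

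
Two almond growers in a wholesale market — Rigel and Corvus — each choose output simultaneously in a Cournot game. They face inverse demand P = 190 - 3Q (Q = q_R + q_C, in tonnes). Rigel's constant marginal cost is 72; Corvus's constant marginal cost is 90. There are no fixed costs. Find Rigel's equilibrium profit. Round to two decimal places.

Rigel's profit: π_R = (190 - 3Q)q_R - (72q_R). Setting ∂π_R/∂q_R = 0: 118 - 6q_R - 3(q_C) = 0.
Corvus's profit: π_C = (190 - 3Q)q_C - (90q_C). Setting ∂π_C/∂q_C = 0: 100 - 6q_C - 3(q_R) = 0.
So q_R = (118 - 3q_C)/6 and q_C = (100 - 3q_R)/6.
Solving the pair: q_R = 136/9, q_C = 82/9.
Price P = 190 - 3·(218/9) = 352/3.
Rigel's profit: (352/3 - 72)·(136/9) = 685.0370.

685.04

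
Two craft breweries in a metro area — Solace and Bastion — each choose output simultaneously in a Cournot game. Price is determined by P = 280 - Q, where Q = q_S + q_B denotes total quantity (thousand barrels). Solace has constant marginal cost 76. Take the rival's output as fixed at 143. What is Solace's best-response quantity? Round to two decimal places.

30.50

With the rival's output fixed at 143, Solace's profit is π_S = (280 - 143 - q_S)q_S - (76q_S) = (137 - q_S)q_S - (76q_S).
∂π_S/∂q_S = 61 - 2q_S = 0, so q_S = 61/2.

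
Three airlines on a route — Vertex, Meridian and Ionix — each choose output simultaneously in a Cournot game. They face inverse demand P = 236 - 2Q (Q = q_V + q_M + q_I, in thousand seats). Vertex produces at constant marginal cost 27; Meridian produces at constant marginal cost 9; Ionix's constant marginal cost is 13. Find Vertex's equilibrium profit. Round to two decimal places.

Vertex's profit: π_V = (236 - 2Q)q_V - (27q_V). Setting ∂π_V/∂q_V = 0: 209 - 4q_V - 2(q_M + q_I) = 0.
Meridian's first-order condition: 227 - 4q_M - 2(q_V + q_I) = 0.
Ionix's first-order condition: 223 - 4q_I - 2(q_V + q_M) = 0.
Adding the 3 first-order conditions: 659 − 8Q = 0, so Q = 659/8.
Back-substituting: q_V = (209 − 659/4)/2 = 177/8, q_M = (227 − 659/4)/2 = 249/8, q_I = (223 − 659/4)/2 = 233/8.
Price P = 236 - 2·(659/8) = 285/4.
Vertex's profit: (285/4 - 27)·(177/8) = 979.0313.

979.03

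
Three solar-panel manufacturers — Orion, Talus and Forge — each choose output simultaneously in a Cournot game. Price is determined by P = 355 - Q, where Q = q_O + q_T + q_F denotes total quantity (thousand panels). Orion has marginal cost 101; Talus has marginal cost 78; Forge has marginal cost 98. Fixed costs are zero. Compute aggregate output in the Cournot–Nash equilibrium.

197

Orion's profit: π_O = (355 - Q)q_O - (101q_O). Setting ∂π_O/∂q_O = 0: 254 - 2q_O - (q_T + q_F) = 0.
Talus's first-order condition: 277 - 2q_T - (q_O + q_F) = 0.
Forge's first-order condition: 257 - 2q_F - (q_O + q_T) = 0.
Adding the 3 conditions: 788 − 2Q − 2Q = 0, i.e. Q = 197.
Back-substituting: q_O = (254 − 197) = 57, q_T = (277 − 197) = 80, q_F = (257 − 197) = 60.
Total output Q = 57 + 80 + 60 = 197.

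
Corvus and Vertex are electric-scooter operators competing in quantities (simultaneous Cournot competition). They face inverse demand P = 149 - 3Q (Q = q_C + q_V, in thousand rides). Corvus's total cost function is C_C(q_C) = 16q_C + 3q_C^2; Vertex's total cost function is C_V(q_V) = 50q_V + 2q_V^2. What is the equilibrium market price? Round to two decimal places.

Corvus's profit: π_C = (149 - 3Q)q_C - (16q_C + 3q_C²). Setting ∂π_C/∂q_C = 0: 133 - 12q_C - 3(q_V) = 0.
Vertex's first-order condition: 99 - 10q_V - 3(q_C) = 0.
Best responses: q_C = (133 - 3q_V)/12, q_V = (99 - 3q_C)/10.
Solving the pair: q_C = 1033/111, q_V = 263/37.
Total output Q = 1822/111, so price P = 149 - 3·(1822/111) = 99.7568.

99.76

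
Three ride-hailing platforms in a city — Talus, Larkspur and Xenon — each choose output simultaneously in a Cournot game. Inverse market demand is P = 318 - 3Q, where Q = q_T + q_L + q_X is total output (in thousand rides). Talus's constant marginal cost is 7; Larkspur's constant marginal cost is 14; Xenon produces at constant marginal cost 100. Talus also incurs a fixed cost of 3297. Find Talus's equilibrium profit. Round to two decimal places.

222.19

Talus's profit: π_T = (318 - 3Q)q_T - (7q_T). Setting ∂π_T/∂q_T = 0: 311 - 6q_T - 3(q_L + q_X) = 0.
Larkspur's profit: π_L = (318 - 3Q)q_L - (14q_L). Setting ∂π_L/∂q_L = 0: 304 - 6q_L - 3(q_T + q_X) = 0.
Xenon's first-order condition: 218 - 6q_X - 3(q_T + q_L) = 0.
Adding the 3 conditions: 833 − 6Q − 6Q = 0, i.e. Q = 833/12.
Back-substituting: q_T = (311 − 833/4)/3 = 137/4, q_L = (304 − 833/4)/3 = 383/12, q_X = (218 − 833/4)/3 = 13/4.
Price P = 318 - 3·(833/12) = 439/4.
Talus's profit: (439/4 - 7)·(137/4) - 3297 = 222.1875.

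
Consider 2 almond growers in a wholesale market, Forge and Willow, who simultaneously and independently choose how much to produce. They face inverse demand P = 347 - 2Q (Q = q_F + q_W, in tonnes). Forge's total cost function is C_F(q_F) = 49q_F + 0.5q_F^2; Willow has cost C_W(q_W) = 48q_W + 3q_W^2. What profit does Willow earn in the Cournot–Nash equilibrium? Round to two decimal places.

1909.74

Forge's profit: π_F = (347 - 2Q)q_F - (49q_F + (1/2)q_F²). Setting ∂π_F/∂q_F = 0: 298 - 5q_F - 2(q_W) = 0.
Willow's first-order condition: 299 - 10q_W - 2(q_F) = 0.
Rearranging gives the reaction functions q_F = (298 - 2q_W)/5 and q_W = (299 - 2q_F)/10.
Substituting one into the other gives q_F = 1191/23 and q_W = 899/46.
Price P = 347 - 2·71.3261 = 204.3478.
Willow's profit: 204.3478·(899/46) - 48·(899/46) - 3(899/46)² = 1909.7377.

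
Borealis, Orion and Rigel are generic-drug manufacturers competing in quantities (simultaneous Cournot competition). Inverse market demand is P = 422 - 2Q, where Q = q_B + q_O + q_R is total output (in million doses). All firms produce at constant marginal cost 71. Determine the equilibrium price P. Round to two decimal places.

158.75

Each firm earns π_i = (422 - 2Q)q_i - 71q_i.
First-order condition (treating rivals' output as given): 351 - 4q_i - 2·Σ_{j≠i} q_j = 0.
By symmetry each firm produces the same amount; substituting Σ_{j≠i} q_j = 2q_i yields q_i = 351/8.
Total output Q = 1053/8, so price P = 422 - 2·(1053/8) = 635/4.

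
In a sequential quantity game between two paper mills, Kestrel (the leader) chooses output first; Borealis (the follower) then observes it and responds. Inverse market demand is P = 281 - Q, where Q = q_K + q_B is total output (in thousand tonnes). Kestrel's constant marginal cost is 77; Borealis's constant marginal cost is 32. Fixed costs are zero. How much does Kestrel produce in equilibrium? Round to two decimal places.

Solve by backward induction. Given q_K, the follower Borealis maximises π_B = (281 - q_K - q_B)q_B - 32q_B.
Setting the follower's marginal profit to zero, 249 - q_K - 2q_B = 0, i.e. q_B = (249 - q_K)/2.
Kestrel substitutes q_B(q_K) into its own profit: π_K = q_K(281 - q_K - (249 - q_K)/2) - 77q_K = (313/2 - (1/2)q_K)q_K - 77q_K.
Leader FOC: 159/2 - q_K = 0, so q_K = 159/2.
Then q_B = (249 - 159/2)/2 = 339/4.

79.50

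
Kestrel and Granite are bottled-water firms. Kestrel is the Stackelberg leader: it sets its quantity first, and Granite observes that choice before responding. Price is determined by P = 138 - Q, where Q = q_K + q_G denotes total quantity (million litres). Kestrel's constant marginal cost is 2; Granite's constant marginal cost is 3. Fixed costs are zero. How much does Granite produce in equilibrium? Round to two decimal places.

33.25

Solve by backward induction. Given q_K, the follower Granite maximises π_G = (138 - q_K - q_G)q_G - 3q_G.
∂π_G/∂q_G = 135 - q_K - 2q_G = 0 gives the reaction function q_G = (135 - q_K)/2.
Kestrel substitutes q_G(q_K) into its own profit: π_K = q_K(138 - q_K - (135 - q_K)/2) - 2q_K = (141/2 - (1/2)q_K)q_K - 2q_K.
Leader FOC: 137/2 - q_K = 0, so q_K = 137/2.
Then q_G = (135 - 137/2)/2 = 133/4.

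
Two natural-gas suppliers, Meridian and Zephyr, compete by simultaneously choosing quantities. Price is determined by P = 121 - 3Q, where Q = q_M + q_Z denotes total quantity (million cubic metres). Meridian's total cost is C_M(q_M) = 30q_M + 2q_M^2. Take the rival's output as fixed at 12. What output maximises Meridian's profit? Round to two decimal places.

5.50

With the rival's output fixed at 12, Meridian's profit is π_M = (121 - 3·12 - 3q_M)q_M - (30q_M + 2q_M²) = (85 - 3q_M)q_M - (30q_M + 2q_M²).
∂π_M/∂q_M = 55 - 10q_M = 0, so q_M = 11/2.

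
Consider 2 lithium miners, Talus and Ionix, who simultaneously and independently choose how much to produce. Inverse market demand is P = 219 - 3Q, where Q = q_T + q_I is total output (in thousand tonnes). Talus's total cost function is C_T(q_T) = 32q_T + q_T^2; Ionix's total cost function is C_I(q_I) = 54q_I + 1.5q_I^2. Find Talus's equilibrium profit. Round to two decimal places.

1422.37

Talus's profit: π_T = (219 - 3Q)q_T - (32q_T + q_T²). Setting ∂π_T/∂q_T = 0: 187 - 8q_T - 3(q_I) = 0.
Ionix's profit: π_I = (219 - 3Q)q_I - (54q_I + (3/2)q_I²). Setting ∂π_I/∂q_I = 0: 165 - 9q_I - 3(q_T) = 0.
Rearranging gives the reaction functions q_T = (187 - 3q_I)/8 and q_I = (165 - 3q_T)/9.
Substituting one into the other gives q_T = 132/7 and q_I = 253/21.
Price P = 219 - 3·(649/21) = 884/7.
Talus's profit: (884/7)·(132/7) - 32·(132/7) - (132/7)² = 1422.3673.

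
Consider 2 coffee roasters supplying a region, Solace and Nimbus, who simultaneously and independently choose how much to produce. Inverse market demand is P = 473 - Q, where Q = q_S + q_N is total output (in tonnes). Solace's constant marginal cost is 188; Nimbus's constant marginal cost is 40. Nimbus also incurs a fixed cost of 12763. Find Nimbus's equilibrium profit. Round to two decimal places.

24743.78

Solace's profit: π_S = (473 - Q)q_S - (188q_S). Setting ∂π_S/∂q_S = 0: 285 - 2q_S - (q_N) = 0.
Nimbus's first-order condition: 433 - 2q_N - (q_S) = 0.
Best responses: q_S = (285 - q_N)/2, q_N = (433 - q_S)/2.
Substituting one into the other gives q_S = 137/3 and q_N = 581/3.
Price P = 473 - 718/3 = 701/3.
Nimbus's profit: (701/3 - 40)·(581/3) - 12763 = 24743.7778.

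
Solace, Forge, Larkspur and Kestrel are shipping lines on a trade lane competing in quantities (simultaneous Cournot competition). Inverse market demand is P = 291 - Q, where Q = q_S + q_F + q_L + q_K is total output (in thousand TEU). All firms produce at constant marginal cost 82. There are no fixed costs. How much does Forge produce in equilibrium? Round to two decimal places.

A representative firm's profit is π_i = q_i(291 - Q) - 82q_i.
Setting ∂π_i/∂q_i = 0 with rivals' quantities fixed: 209 - 2q_i - Σ_{j≠i} q_j = 0.
With identical firms every q_j equals q_i, so Σ_{j≠i} q_j = 3q_i and 209 = 5q_i, giving q_i = 209/5.

41.80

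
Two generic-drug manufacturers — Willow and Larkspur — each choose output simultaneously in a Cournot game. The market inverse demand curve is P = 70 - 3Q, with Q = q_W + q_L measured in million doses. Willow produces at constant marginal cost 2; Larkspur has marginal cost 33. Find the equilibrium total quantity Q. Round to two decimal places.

Willow's profit: π_W = (70 - 3Q)q_W - (2q_W). Setting ∂π_W/∂q_W = 0: 68 - 6q_W - 3(q_L) = 0.
Larkspur's profit: π_L = (70 - 3Q)q_L - (33q_L). Setting ∂π_L/∂q_L = 0: 37 - 6q_L - 3(q_W) = 0.
So q_W = (68 - 3q_L)/6 and q_L = (37 - 3q_W)/6.
Solving the pair: q_W = 11, q_L = 2/3.
Total output Q = 11 + 2/3 = 35/3.

11.67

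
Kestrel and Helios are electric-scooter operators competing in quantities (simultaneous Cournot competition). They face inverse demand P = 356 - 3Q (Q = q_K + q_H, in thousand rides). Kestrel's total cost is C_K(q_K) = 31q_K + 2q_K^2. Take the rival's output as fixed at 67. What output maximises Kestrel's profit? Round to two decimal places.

With the rival's output fixed at 67, Kestrel's profit is π_K = (356 - 3·67 - 3q_K)q_K - (31q_K + 2q_K²) = (155 - 3q_K)q_K - (31q_K + 2q_K²).
∂π_K/∂q_K = 124 - 10q_K = 0, so q_K = 62/5.

12.40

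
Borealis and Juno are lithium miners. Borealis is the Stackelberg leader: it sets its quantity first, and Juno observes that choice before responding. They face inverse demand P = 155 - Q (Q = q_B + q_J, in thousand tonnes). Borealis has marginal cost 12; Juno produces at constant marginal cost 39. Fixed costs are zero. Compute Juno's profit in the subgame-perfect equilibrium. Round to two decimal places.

240.25

Solve by backward induction. Given q_B, the follower Juno maximises π_J = (155 - q_B - q_J)q_J - 39q_J.
Follower FOC: 116 - q_B - 2q_J = 0, so q_J(q_B) = (116 - q_B)/2.
The leader anticipates this reaction. Substituting into P = 155 - Q gives P = 97 - (1/2)q_B, so π_B = (97 - (1/2)q_B)q_B - 12q_B.
Maximising: ∂π_B/∂q_B = 85 - q_B = 0, giving q_B = 85.
Then q_J = (116 - 85)/2 = 31/2.
Price P = 155 - 201/2 = 109/2.
Juno's profit: (109/2 - 39)·(31/2) = 961/4.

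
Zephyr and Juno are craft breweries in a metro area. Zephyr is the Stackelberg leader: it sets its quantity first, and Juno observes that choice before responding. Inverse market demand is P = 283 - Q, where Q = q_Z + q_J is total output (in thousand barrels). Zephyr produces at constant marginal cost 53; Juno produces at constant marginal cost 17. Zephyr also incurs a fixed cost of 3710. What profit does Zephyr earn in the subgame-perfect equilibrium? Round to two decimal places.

Solve by backward induction. Given q_Z, the follower Juno maximises π_J = (283 - q_Z - q_J)q_J - 17q_J.
∂π_J/∂q_J = 266 - q_Z - 2q_J = 0 gives the reaction function q_J = (266 - q_Z)/2.
The leader anticipates this reaction. Substituting into P = 283 - Q gives P = 150 - (1/2)q_Z, so π_Z = (150 - (1/2)q_Z)q_Z - 53q_Z.
Leader FOC: 97 - q_Z = 0, so q_Z = 97.
Then q_J = (266 - 97)/2 = 169/2.
Price P = 283 - 363/2 = 203/2.
Zephyr's profit: (203/2 - 53)·97 - 3710 = 1989/2.

994.50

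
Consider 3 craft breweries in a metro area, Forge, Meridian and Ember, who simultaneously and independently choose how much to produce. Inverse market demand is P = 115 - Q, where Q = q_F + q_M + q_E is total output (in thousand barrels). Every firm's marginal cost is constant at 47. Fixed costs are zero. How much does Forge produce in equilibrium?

Each firm earns π_i = (115 - Q)q_i - 47q_i.
First-order condition (treating rivals' output as given): 68 - 2q_i - Σ_{j≠i} q_j = 0.
By symmetry each firm produces the same amount; substituting Σ_{j≠i} q_j = 2q_i yields q_i = 68/4 = 17.

17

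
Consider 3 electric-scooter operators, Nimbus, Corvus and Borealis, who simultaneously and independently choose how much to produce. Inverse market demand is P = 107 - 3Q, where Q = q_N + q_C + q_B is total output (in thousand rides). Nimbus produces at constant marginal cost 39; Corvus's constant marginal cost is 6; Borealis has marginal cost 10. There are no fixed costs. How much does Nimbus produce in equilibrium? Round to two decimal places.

Nimbus's profit: π_N = (107 - 3Q)q_N - (39q_N). Setting ∂π_N/∂q_N = 0: 68 - 6q_N - 3(q_C + q_B) = 0.
Corvus's profit: π_C = (107 - 3Q)q_C - (6q_C). Setting ∂π_C/∂q_C = 0: 101 - 6q_C - 3(q_N + q_B) = 0.
Borealis's profit: π_B = (107 - 3Q)q_B - (10q_B). Setting ∂π_B/∂q_B = 0: 97 - 6q_B - 3(q_N + q_C) = 0.
Adding the 3 first-order conditions: 266 − 12Q = 0, so Q = 133/6.
Back-substituting: q_N = (68 − 133/2)/3 = 1/2, q_C = (101 − 133/2)/3 = 23/2, q_B = (97 − 133/2)/3 = 61/6.

0.50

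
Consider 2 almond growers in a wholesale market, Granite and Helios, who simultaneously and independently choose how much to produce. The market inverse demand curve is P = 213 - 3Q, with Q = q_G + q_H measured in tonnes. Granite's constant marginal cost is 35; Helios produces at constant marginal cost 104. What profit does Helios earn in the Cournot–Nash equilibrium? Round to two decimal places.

Granite's profit: π_G = (213 - 3Q)q_G - (35q_G). Setting ∂π_G/∂q_G = 0: 178 - 6q_G - 3(q_H) = 0.
Helios's first-order condition: 109 - 6q_H - 3(q_G) = 0.
So q_G = (178 - 3q_H)/6 and q_H = (109 - 3q_G)/6.
Solving the pair: q_G = 247/9, q_H = 40/9.
Price P = 213 - 3·(287/9) = 352/3.
Helios's profit: (352/3 - 104)·(40/9) = 1600/27.

59.26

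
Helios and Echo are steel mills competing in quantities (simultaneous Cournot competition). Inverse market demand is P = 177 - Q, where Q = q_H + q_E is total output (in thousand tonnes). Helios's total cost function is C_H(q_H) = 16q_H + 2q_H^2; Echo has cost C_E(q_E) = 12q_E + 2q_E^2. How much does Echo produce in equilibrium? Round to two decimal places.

Helios's profit: π_H = (177 - Q)q_H - (16q_H + 2q_H²). Setting ∂π_H/∂q_H = 0: 161 - 6q_H - (q_E) = 0.
Echo's profit: π_E = (177 - Q)q_E - (12q_E + 2q_E²). Setting ∂π_E/∂q_E = 0: 165 - 6q_E - (q_H) = 0.
So q_H = (161 - q_E)/6 and q_E = (165 - q_H)/6.
Solving the pair: q_H = 801/35, q_E = 829/35.

23.69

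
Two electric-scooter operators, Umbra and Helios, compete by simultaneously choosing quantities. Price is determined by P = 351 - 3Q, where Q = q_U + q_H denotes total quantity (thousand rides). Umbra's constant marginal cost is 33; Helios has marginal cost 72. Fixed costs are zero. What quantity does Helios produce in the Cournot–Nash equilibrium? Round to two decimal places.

26.67

Umbra's profit: π_U = (351 - 3Q)q_U - (33q_U). Setting ∂π_U/∂q_U = 0: 318 - 6q_U - 3(q_H) = 0.
Helios's profit: π_H = (351 - 3Q)q_H - (72q_H). Setting ∂π_H/∂q_H = 0: 279 - 6q_H - 3(q_U) = 0.
Best responses: q_U = (318 - 3q_H)/6, q_H = (279 - 3q_U)/6.
Solving the pair: q_U = 119/3, q_H = 80/3.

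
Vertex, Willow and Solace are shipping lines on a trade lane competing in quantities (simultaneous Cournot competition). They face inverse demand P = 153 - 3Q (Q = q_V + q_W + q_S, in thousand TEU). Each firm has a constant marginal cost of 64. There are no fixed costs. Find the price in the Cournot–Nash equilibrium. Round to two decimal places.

86.25

Each firm earns π_i = (153 - 3Q)q_i - 64q_i.
Setting ∂π_i/∂q_i = 0 with rivals' quantities fixed: 89 - 6q_i - 3·Σ_{j≠i} q_j = 0.
With identical firms every q_j equals q_i, so Σ_{j≠i} q_j = 2q_i and 89 = 12q_i, giving q_i = 89/12.
Total output Q = 89/4, so price P = 153 - 3·(89/4) = 345/4.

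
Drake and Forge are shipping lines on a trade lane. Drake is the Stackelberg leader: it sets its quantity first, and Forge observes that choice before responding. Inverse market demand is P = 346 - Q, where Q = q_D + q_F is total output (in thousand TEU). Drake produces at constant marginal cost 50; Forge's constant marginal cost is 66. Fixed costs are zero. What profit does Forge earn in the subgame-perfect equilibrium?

The follower Forge best-responds to any q_D: π_F = (346 - Q)q_F - 66q_F.
Setting the follower's marginal profit to zero, 280 - q_D - 2q_F = 0, i.e. q_F = (280 - q_D)/2.
Drake substitutes q_F(q_D) into its own profit: π_D = q_D(346 - q_D - (280 - q_D)/2) - 50q_D = (206 - (1/2)q_D)q_D - 50q_D.
The leader's first-order condition 156 - q_D = 0 yields q_D = 156.
Then q_F = (280 - 156)/2 = 62.
Price P = 346 - 218 = 128.
Forge's profit: (128 - 66)·62 = 3844.

3844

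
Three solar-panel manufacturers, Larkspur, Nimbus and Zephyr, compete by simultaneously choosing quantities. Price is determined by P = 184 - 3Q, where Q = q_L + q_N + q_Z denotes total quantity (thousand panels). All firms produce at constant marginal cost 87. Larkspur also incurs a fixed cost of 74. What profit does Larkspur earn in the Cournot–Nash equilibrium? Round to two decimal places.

Each firm earns π_i = (184 - 3Q)q_i - 87q_i.
First-order condition (treating rivals' output as given): 97 - 6q_i - 3·Σ_{j≠i} q_j = 0.
With identical firms every q_j equals q_i, so Σ_{j≠i} q_j = 2q_i and 97 = 12q_i, giving q_i = 97/12.
Price P = 184 - 3·(97/4) = 445/4.
Larkspur's profit: (445/4 - 87)·(97/12) - 74 = 122.0208.

122.02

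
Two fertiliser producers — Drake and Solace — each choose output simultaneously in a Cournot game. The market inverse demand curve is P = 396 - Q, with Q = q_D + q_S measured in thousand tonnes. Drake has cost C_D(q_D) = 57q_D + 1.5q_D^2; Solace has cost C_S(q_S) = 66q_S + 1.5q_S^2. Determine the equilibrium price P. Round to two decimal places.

284.50

Drake's profit: π_D = (396 - Q)q_D - (57q_D + (3/2)q_D²). Setting ∂π_D/∂q_D = 0: 339 - 5q_D - (q_S) = 0.
Solace's first-order condition: 330 - 5q_S - (q_D) = 0.
Best responses: q_D = (339 - q_S)/5, q_S = (330 - q_D)/5.
Substituting one into the other gives q_D = 455/8 and q_S = 437/8.
Total output Q = 223/2, so price P = 396 - 223/2 = 569/2.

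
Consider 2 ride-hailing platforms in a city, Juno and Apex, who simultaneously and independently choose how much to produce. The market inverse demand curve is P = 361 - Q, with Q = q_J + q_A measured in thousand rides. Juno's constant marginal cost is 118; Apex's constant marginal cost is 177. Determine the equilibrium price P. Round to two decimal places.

218.67

Juno's profit: π_J = (361 - Q)q_J - (118q_J). Setting ∂π_J/∂q_J = 0: 243 - 2q_J - (q_A) = 0.
Apex's profit: π_A = (361 - Q)q_A - (177q_A). Setting ∂π_A/∂q_A = 0: 184 - 2q_A - (q_J) = 0.
Rearranging gives the reaction functions q_J = (243 - q_A)/2 and q_A = (184 - q_J)/2.
Solving the pair: q_J = 302/3, q_A = 125/3.
Total output Q = 427/3, so price P = 361 - 427/3 = 656/3.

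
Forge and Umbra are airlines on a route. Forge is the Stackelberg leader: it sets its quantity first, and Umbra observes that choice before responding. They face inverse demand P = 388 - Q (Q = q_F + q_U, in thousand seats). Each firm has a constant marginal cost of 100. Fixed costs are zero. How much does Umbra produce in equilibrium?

72

The follower Umbra best-responds to any q_F: π_U = (388 - Q)q_U - 100q_U.
Follower FOC: 288 - q_F - 2q_U = 0, so q_U(q_F) = (288 - q_F)/2.
Forge substitutes q_U(q_F) into its own profit: π_F = q_F(388 - q_F - (288 - q_F)/2) - 100q_F = (244 - (1/2)q_F)q_F - 100q_F.
Maximising: ∂π_F/∂q_F = 144 - q_F = 0, giving q_F = 144.
Then q_U = (288 - 144)/2 = 72.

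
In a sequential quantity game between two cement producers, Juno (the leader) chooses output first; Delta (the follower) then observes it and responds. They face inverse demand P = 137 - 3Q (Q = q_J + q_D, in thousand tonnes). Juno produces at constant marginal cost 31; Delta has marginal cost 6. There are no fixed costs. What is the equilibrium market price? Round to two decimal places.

51.25

Solve by backward induction. Given q_J, the follower Delta maximises π_D = (137 - 3q_J - 3q_D)q_D - 6q_D.
∂π_D/∂q_D = 131 - 3q_J - 6q_D = 0 gives the reaction function q_D = (131 - 3q_J)/6.
Juno substitutes q_D(q_J) into its own profit: π_J = q_J(137 - 3q_J - (131 - 3q_J)/2) - 31q_J = (143/2 - (3/2)q_J)q_J - 31q_J.
The leader's first-order condition 81/2 - 3q_J = 0 yields q_J = 27/2.
Then q_D = (131 - 3·(27/2))/6 = 181/12.
Total output Q = 343/12, so price P = 137 - 3·(343/12) = 205/4.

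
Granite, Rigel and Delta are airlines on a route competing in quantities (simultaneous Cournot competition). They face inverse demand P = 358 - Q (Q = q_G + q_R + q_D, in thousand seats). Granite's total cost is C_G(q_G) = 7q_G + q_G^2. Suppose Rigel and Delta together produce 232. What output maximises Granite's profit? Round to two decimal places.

With rivals' combined output fixed at 232, Granite's profit is π_G = (358 - 232 - q_G)q_G - (7q_G + q_G²) = (126 - q_G)q_G - (7q_G + q_G²).
∂π_G/∂q_G = 119 - 4q_G = 0, so q_G = 119/4.

29.75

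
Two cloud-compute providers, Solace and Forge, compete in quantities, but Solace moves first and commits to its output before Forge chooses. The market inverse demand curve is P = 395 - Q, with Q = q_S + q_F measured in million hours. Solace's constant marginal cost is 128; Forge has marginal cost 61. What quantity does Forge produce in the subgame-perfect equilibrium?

117

Solve by backward induction. Given q_S, the follower Forge maximises π_F = (395 - q_S - q_F)q_F - 61q_F.
Follower FOC: 334 - q_S - 2q_F = 0, so q_F(q_S) = (334 - q_S)/2.
The leader anticipates this reaction. Substituting into P = 395 - Q gives P = 228 - (1/2)q_S, so π_S = (228 - (1/2)q_S)q_S - 128q_S.
Leader FOC: 100 - q_S = 0, so q_S = 100.
Then q_F = (334 - 100)/2 = 117.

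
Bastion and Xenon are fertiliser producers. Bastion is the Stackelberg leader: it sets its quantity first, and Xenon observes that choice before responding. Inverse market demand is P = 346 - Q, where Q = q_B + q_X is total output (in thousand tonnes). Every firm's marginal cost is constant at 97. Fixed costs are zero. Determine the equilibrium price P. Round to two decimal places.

Solve by backward induction. Given q_B, the follower Xenon maximises π_X = (346 - q_B - q_X)q_X - 97q_X.
∂π_X/∂q_X = 249 - q_B - 2q_X = 0 gives the reaction function q_X = (249 - q_B)/2.
Bastion substitutes q_X(q_B) into its own profit: π_B = q_B(346 - q_B - (249 - q_B)/2) - 97q_B = (443/2 - (1/2)q_B)q_B - 97q_B.
Leader FOC: 249/2 - q_B = 0, so q_B = 249/2.
Then q_X = (249 - 249/2)/2 = 249/4.
Total output Q = 747/4, so price P = 346 - 747/4 = 637/4.

159.25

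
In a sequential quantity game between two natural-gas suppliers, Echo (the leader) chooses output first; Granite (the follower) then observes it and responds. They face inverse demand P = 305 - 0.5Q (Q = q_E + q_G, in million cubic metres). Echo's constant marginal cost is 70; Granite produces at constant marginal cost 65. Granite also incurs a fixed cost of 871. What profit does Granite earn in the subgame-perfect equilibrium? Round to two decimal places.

6941.50

Solve by backward induction. Given q_E, the follower Granite maximises π_G = (305 - (1/2)q_E - (1/2)q_G)q_G - 65q_G.
Follower FOC: 240 - (1/2)q_E - q_G = 0, so q_G(q_E) = (240 - (1/2)q_E).
The leader anticipates this reaction. Substituting into P = 305 - 0.5Q gives P = 185 - (1/4)q_E, so π_E = (185 - (1/4)q_E)q_E - 70q_E.
The leader's first-order condition 115 - (1/2)q_E = 0 yields q_E = 230.
Then q_G = (240 - (1/2)·230) = 125.
Price P = 305 - (1/2)·355 = 255/2.
Granite's profit: (255/2 - 65)·125 - 871 = 6941.5000.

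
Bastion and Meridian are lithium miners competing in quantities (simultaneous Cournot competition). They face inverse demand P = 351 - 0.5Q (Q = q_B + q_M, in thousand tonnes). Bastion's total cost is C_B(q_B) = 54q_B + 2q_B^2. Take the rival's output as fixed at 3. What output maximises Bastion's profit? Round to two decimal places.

With the rival's output fixed at 3, Bastion's profit is π_B = (351 - (1/2)·3 - (1/2)q_B)q_B - (54q_B + 2q_B²) = (699/2 - (1/2)q_B)q_B - (54q_B + 2q_B²).
∂π_B/∂q_B = 591/2 - 5q_B = 0, so q_B = 591/10.

59.10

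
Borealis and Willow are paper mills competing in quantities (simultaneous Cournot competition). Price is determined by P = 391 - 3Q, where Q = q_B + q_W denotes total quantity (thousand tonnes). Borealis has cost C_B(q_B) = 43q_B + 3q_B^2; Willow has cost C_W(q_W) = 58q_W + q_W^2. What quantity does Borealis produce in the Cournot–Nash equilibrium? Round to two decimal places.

Borealis's profit: π_B = (391 - 3Q)q_B - (43q_B + 3q_B²). Setting ∂π_B/∂q_B = 0: 348 - 12q_B - 3(q_W) = 0.
Willow's profit: π_W = (391 - 3Q)q_W - (58q_W + q_W²). Setting ∂π_W/∂q_W = 0: 333 - 8q_W - 3(q_B) = 0.
Rearranging gives the reaction functions q_B = (348 - 3q_W)/12 and q_W = (333 - 3q_B)/8.
Solving the pair: q_B = 595/29, q_W = 984/29.

20.52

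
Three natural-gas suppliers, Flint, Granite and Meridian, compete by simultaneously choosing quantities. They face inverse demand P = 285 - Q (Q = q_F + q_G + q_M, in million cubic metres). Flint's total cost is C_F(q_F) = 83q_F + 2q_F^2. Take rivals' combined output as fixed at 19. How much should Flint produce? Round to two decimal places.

30.50

With rivals' combined output fixed at 19, Flint's profit is π_F = (285 - 19 - q_F)q_F - (83q_F + 2q_F²) = (266 - q_F)q_F - (83q_F + 2q_F²).
∂π_F/∂q_F = 183 - 6q_F = 0, so q_F = 61/2.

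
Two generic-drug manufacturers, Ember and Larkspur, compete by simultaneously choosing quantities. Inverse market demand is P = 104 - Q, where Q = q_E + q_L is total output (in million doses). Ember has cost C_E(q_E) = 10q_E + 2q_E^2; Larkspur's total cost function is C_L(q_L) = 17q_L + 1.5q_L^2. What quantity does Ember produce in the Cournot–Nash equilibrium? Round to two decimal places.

13.21

Ember's profit: π_E = (104 - Q)q_E - (10q_E + 2q_E²). Setting ∂π_E/∂q_E = 0: 94 - 6q_E - (q_L) = 0.
Larkspur's first-order condition: 87 - 5q_L - (q_E) = 0.
So q_E = (94 - q_L)/6 and q_L = (87 - q_E)/5.
Solving the pair: q_E = 383/29, q_L = 428/29.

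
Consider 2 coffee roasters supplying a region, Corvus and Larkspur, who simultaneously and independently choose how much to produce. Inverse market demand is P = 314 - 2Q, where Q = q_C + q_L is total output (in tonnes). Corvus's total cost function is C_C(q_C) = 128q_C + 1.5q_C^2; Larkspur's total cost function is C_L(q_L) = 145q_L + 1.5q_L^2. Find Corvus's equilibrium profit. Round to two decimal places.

Corvus's profit: π_C = (314 - 2Q)q_C - (128q_C + (3/2)q_C²). Setting ∂π_C/∂q_C = 0: 186 - 7q_C - 2(q_L) = 0.
Larkspur's first-order condition: 169 - 7q_L - 2(q_C) = 0.
Best responses: q_C = (186 - 2q_L)/7, q_L = (169 - 2q_C)/7.
Substituting one into the other gives q_C = 964/45 and q_L = 811/45.
Price P = 314 - 2·(355/9) = 235.1111.
Corvus's profit: 235.1111·(964/45) - 128·(964/45) - (3/2)(964/45)² = 1606.1906.

1606.19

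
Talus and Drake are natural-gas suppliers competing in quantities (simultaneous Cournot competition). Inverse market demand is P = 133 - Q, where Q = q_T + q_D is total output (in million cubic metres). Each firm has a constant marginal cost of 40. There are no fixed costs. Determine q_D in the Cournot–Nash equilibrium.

Each firm earns π_i = (133 - Q)q_i - 40q_i.
First-order condition (treating rivals' output as given): 93 - 2q_i - q_j = 0.
With identical firms every q_j equals q_i, so q_j = q_i and 93 = 3q_i, giving q_i = 31.

31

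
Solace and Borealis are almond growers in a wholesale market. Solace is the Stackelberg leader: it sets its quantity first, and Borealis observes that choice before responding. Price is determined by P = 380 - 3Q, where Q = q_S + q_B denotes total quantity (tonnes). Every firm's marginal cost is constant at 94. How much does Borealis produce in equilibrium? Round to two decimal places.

23.83

The follower Borealis best-responds to any q_S: π_B = (380 - 3Q)q_B - 94q_B.
Setting the follower's marginal profit to zero, 286 - 3q_S - 6q_B = 0, i.e. q_B = (286 - 3q_S)/6.
The leader anticipates this reaction. Substituting into P = 380 - 3Q gives P = 237 - (3/2)q_S, so π_S = (237 - (3/2)q_S)q_S - 94q_S.
The leader's first-order condition 143 - 3q_S = 0 yields q_S = 143/3.
Then q_B = (286 - 3·(143/3))/6 = 143/6.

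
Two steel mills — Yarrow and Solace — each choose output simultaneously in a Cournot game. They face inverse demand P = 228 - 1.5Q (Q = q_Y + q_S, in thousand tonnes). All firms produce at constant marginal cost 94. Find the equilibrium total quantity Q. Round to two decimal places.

A representative firm's profit is π_i = q_i(228 - 1.5Q) - 94q_i.
First-order condition (treating rivals' output as given): 134 - 3q_i - (3/2)q_j = 0.
By symmetry each firm produces the same amount; substituting q_j = q_i yields q_i = 134/(9/2) = 268/9.
Total output Q = 268/9 + 268/9 = 536/9.

59.56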